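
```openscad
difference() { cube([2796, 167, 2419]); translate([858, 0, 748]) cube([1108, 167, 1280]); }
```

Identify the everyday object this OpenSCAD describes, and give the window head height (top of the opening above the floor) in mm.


A wall with a window opening. The window head height is 2028 mm.

A wall with a rectangular opening subtracted — a window. Sill at z = 748, opening 1280 mm tall, so the head is at 748 + 1280 = 2028 mm.


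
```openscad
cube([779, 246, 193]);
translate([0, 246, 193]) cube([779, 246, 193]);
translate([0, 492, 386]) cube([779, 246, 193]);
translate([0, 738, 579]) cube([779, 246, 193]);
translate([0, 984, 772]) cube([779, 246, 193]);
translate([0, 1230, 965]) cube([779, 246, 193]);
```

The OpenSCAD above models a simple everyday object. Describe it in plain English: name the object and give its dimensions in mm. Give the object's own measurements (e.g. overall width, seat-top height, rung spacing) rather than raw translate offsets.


A straight staircase of 6 solid steps. Each step is 779 mm wide (x), 246 mm deep (y, the going) and 193 mm tall (the rise). The first step rests on the floor; each subsequent step sits one going further in +y and one rise higher in +z, directly behind and above the previous step with no overlap.


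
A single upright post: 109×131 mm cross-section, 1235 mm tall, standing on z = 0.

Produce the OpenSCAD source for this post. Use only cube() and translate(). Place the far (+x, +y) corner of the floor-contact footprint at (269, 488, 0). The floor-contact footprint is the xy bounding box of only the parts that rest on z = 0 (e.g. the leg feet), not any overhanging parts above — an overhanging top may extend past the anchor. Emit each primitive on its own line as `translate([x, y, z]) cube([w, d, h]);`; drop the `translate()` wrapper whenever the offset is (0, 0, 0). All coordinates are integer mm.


translate([160, 357, 0]) cube([109, 131, 1235]);


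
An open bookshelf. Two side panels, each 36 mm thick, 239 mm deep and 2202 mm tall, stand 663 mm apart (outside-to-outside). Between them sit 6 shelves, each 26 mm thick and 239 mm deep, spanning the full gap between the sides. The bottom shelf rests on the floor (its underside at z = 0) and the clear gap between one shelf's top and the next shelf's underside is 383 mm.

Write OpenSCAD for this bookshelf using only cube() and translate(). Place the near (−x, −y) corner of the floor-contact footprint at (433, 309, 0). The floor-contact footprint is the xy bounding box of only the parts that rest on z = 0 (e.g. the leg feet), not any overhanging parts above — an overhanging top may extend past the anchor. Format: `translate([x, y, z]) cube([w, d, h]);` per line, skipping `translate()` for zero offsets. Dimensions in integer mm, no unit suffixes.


translate([433, 309, 0]) cube([36, 239, 2202]);
translate([1060, 309, 0]) cube([36, 239, 2202]);
translate([469, 309, 0]) cube([591, 239, 26]);
translate([469, 309, 409]) cube([591, 239, 26]);
translate([469, 309, 818]) cube([591, 239, 26]);
translate([469, 309, 1227]) cube([591, 239, 26]);
translate([469, 309, 1636]) cube([591, 239, 26]);
translate([469, 309, 2045]) cube([591, 239, 26]);


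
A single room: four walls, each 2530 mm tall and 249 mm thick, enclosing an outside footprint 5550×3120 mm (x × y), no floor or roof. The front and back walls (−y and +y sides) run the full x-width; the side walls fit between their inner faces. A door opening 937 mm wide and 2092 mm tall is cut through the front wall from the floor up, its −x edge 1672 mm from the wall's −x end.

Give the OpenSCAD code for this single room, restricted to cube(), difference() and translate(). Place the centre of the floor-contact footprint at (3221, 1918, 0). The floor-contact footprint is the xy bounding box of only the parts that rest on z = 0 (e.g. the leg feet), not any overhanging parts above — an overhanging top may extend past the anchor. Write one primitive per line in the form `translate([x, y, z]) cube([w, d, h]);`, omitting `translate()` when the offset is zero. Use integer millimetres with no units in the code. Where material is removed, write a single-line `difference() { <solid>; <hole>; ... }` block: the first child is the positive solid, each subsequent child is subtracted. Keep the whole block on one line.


difference() { translate([446, 358, 0]) cube([5550, 249, 2530]); translate([2118, 358, 0]) cube([937, 249, 2092]); }
translate([446, 3229, 0]) cube([5550, 249, 2530]);
translate([446, 607, 0]) cube([249, 2622, 2530]);
translate([5747, 607, 0]) cube([249, 2622, 2530]);


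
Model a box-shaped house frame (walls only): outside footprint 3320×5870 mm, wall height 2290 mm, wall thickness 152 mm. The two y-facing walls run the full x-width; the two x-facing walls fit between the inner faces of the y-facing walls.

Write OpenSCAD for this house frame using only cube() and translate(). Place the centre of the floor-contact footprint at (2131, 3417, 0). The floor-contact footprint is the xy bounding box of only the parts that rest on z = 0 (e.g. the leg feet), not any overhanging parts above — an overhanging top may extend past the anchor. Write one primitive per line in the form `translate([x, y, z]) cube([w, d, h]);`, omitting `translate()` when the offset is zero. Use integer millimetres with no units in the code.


translate([471, 482, 0]) cube([3320, 152, 2290]);
translate([471, 6200, 0]) cube([3320, 152, 2290]);
translate([471, 634, 0]) cube([152, 5566, 2290]);
translate([3639, 634, 0]) cube([152, 5566, 2290]);


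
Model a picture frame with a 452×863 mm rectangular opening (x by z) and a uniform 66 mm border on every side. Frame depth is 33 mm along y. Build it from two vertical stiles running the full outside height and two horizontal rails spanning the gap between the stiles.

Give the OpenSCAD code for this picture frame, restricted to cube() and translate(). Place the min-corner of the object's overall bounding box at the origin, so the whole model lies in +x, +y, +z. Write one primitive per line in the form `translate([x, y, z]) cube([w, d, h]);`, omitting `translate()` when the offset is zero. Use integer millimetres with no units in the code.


cube([66, 33, 995]);
translate([518, 0, 0]) cube([66, 33, 995]);
translate([66, 0, 0]) cube([452, 33, 66]);
translate([66, 0, 929]) cube([452, 33, 66]);


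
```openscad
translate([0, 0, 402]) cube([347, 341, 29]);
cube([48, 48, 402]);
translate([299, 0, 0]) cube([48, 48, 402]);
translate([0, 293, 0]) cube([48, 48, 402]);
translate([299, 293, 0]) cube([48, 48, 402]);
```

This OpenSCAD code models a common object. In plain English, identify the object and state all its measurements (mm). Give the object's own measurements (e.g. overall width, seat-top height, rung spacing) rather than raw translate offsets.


A four-legged stool. The seat is a 347×341×29 mm slab whose top surface is at z = 431 mm; four square legs, each 48×48 mm in cross-section, run from the floor (z = 0) to the underside of the seat, each flush with a corner of the seat.


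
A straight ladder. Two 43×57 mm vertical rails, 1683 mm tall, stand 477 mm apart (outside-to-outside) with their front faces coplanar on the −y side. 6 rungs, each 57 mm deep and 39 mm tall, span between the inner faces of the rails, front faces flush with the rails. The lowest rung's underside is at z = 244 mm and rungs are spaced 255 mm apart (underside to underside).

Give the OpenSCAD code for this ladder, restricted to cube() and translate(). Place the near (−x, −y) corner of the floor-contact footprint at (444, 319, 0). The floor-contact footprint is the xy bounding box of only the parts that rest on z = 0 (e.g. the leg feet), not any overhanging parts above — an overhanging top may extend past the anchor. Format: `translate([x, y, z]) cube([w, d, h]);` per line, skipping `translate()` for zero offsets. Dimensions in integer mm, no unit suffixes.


// rung span = 477 - 2*43 = 391
// rung[k] z = 244 + k*255
translate([444, 319, 0]) cube([43, 57, 1683]);
translate([878, 319, 0]) cube([43, 57, 1683]);
translate([487, 319, 244]) cube([391, 57, 39]);
translate([487, 319, 499]) cube([391, 57, 39]);
translate([487, 319, 754]) cube([391, 57, 39]);
translate([487, 319, 1009]) cube([391, 57, 39]);
translate([487, 319, 1264]) cube([391, 57, 39]);
translate([487, 319, 1519]) cube([391, 57, 39]);


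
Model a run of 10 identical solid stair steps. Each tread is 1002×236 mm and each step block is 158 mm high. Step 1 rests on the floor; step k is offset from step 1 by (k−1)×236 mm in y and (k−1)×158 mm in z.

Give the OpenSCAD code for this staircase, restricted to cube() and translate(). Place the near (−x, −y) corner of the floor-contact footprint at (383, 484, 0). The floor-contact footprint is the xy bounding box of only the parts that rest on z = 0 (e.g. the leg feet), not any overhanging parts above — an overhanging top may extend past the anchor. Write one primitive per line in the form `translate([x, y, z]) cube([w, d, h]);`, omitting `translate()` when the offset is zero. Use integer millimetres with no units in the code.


translate([383, 484, 0]) cube([1002, 236, 158]);
translate([383, 720, 158]) cube([1002, 236, 158]);
translate([383, 956, 316]) cube([1002, 236, 158]);
translate([383, 1192, 474]) cube([1002, 236, 158]);
translate([383, 1428, 632]) cube([1002, 236, 158]);
translate([383, 1664, 790]) cube([1002, 236, 158]);
translate([383, 1900, 948]) cube([1002, 236, 158]);
translate([383, 2136, 1106]) cube([1002, 236, 158]);
translate([383, 2372, 1264]) cube([1002, 236, 158]);
translate([383, 2608, 1422]) cube([1002, 236, 158]);


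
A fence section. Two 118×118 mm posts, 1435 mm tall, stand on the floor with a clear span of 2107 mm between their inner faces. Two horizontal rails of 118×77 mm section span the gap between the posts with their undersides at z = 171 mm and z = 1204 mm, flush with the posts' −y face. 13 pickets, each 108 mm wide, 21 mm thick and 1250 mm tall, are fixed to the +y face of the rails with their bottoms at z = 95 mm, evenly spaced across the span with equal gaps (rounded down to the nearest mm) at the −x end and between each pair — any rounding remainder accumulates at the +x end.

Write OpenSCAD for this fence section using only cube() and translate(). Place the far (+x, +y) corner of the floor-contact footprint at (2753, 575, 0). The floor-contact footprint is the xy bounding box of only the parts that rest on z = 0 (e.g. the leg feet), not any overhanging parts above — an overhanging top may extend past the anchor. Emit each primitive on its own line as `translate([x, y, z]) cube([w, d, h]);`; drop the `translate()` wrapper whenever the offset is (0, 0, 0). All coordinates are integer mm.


translate([410, 457, 0]) cube([118, 118, 1435]);
translate([2635, 457, 0]) cube([118, 118, 1435]);
translate([528, 457, 171]) cube([2107, 118, 77]);
translate([528, 457, 1204]) cube([2107, 118, 77]);
translate([578, 575, 95]) cube([108, 21, 1250]);
translate([736, 575, 95]) cube([108, 21, 1250]);
translate([894, 575, 95]) cube([108, 21, 1250]);
translate([1052, 575, 95]) cube([108, 21, 1250]);
translate([1210, 575, 95]) cube([108, 21, 1250]);
translate([1368, 575, 95]) cube([108, 21, 1250]);
translate([1526, 575, 95]) cube([108, 21, 1250]);
translate([1684, 575, 95]) cube([108, 21, 1250]);
translate([1842, 575, 95]) cube([108, 21, 1250]);
translate([2000, 575, 95]) cube([108, 21, 1250]);
translate([2158, 575, 95]) cube([108, 21, 1250]);
translate([2316, 575, 95]) cube([108, 21, 1250]);
translate([2474, 575, 95]) cube([108, 21, 1250]);


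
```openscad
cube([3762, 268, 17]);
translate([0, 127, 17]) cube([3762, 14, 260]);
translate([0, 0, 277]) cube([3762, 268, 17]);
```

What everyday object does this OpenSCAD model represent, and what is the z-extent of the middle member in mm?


An I-beam. The web height is 260 mm.

Two wide flanges with a thin centred web — an I-beam. Overall 294 mm minus two 17 mm flanges gives a web of 294 − 2·17 = 260 mm.


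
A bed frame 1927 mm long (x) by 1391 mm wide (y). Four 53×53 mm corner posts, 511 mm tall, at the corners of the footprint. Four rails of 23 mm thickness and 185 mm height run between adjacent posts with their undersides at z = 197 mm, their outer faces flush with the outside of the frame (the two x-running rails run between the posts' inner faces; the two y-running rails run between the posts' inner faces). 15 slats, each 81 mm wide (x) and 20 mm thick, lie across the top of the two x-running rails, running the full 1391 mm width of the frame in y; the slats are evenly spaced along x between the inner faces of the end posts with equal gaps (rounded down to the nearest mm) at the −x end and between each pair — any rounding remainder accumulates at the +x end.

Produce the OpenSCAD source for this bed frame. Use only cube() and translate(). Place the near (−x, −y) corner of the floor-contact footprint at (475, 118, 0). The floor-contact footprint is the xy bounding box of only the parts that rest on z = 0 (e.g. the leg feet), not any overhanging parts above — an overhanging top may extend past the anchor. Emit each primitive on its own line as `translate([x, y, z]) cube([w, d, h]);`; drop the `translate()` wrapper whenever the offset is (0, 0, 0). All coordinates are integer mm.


translate([475, 118, 0]) cube([53, 53, 511]);
translate([475, 1456, 0]) cube([53, 53, 511]);
translate([2349, 118, 0]) cube([53, 53, 511]);
translate([2349, 1456, 0]) cube([53, 53, 511]);
translate([528, 118, 197]) cube([1821, 23, 185]);
translate([528, 1486, 197]) cube([1821, 23, 185]);
translate([475, 171, 197]) cube([23, 1285, 185]);
translate([2379, 171, 197]) cube([23, 1285, 185]);
translate([565, 118, 382]) cube([81, 1391, 20]);
translate([683, 118, 382]) cube([81, 1391, 20]);
translate([801, 118, 382]) cube([81, 1391, 20]);
translate([919, 118, 382]) cube([81, 1391, 20]);
translate([1037, 118, 382]) cube([81, 1391, 20]);
translate([1155, 118, 382]) cube([81, 1391, 20]);
translate([1273, 118, 382]) cube([81, 1391, 20]);
translate([1391, 118, 382]) cube([81, 1391, 20]);
translate([1509, 118, 382]) cube([81, 1391, 20]);
translate([1627, 118, 382]) cube([81, 1391, 20]);
translate([1745, 118, 382]) cube([81, 1391, 20]);
translate([1863, 118, 382]) cube([81, 1391, 20]);
translate([1981, 118, 382]) cube([81, 1391, 20]);
translate([2099, 118, 382]) cube([81, 1391, 20]);
translate([2217, 118, 382]) cube([81, 1391, 20]);


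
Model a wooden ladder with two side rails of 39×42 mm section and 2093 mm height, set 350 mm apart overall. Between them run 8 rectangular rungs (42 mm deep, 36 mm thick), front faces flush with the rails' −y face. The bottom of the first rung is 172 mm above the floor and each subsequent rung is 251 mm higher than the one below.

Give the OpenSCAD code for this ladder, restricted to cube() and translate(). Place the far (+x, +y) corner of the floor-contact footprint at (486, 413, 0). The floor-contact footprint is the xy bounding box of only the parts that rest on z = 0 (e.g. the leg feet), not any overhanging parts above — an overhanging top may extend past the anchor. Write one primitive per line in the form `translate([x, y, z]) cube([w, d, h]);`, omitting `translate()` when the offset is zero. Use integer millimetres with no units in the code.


translate([136, 371, 0]) cube([39, 42, 2093]);
translate([447, 371, 0]) cube([39, 42, 2093]);
translate([175, 371, 172]) cube([272, 42, 36]);
translate([175, 371, 423]) cube([272, 42, 36]);
translate([175, 371, 674]) cube([272, 42, 36]);
translate([175, 371, 925]) cube([272, 42, 36]);
translate([175, 371, 1176]) cube([272, 42, 36]);
translate([175, 371, 1427]) cube([272, 42, 36]);
translate([175, 371, 1678]) cube([272, 42, 36]);
translate([175, 371, 1929]) cube([272, 42, 36]);


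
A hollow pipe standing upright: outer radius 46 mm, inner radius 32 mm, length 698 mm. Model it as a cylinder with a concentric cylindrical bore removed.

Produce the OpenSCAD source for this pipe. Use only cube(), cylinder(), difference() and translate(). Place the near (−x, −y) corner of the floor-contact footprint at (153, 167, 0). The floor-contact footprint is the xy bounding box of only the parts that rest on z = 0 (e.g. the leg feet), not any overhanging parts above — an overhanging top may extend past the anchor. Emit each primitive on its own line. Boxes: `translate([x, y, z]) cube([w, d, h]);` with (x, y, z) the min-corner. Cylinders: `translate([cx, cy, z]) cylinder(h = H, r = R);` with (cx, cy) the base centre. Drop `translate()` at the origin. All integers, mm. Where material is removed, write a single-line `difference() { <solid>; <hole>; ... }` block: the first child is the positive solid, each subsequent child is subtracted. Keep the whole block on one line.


difference() { translate([199, 213, 0]) cylinder(h = 698, r = 46); translate([199, 213, 0]) cylinder(h = 698, r = 32); }


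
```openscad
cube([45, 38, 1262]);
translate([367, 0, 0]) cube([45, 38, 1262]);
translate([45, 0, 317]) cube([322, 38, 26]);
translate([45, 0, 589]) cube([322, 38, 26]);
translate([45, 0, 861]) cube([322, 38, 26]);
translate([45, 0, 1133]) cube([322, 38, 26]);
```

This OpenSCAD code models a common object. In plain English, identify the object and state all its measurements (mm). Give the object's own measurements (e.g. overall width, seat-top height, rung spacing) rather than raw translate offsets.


A straight ladder. Two 45×38 mm vertical rails, 1262 mm tall, stand 412 mm apart (outside-to-outside) with their front faces coplanar on the −y side. 4 rungs, each 38 mm deep and 26 mm tall, span between the inner faces of the rails, front faces flush with the rails. The lowest rung's underside is at z = 317 mm and rungs are spaced 272 mm apart (underside to underside).


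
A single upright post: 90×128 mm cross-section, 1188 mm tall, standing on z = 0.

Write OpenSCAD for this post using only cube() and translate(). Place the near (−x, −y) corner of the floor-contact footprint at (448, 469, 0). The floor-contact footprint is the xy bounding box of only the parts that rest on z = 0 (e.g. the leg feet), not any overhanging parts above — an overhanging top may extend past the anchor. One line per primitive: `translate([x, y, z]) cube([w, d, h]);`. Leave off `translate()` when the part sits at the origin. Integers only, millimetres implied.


translate([448, 469, 0]) cube([90, 128, 1188]);


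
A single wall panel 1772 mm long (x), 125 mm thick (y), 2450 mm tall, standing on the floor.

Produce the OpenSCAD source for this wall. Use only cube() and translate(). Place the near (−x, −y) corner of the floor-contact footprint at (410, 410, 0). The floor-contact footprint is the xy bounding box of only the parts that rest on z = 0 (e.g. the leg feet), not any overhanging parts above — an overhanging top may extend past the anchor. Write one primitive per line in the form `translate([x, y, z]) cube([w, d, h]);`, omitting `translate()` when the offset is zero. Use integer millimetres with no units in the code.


translate([410, 410, 0]) cube([1772, 125, 2450]);


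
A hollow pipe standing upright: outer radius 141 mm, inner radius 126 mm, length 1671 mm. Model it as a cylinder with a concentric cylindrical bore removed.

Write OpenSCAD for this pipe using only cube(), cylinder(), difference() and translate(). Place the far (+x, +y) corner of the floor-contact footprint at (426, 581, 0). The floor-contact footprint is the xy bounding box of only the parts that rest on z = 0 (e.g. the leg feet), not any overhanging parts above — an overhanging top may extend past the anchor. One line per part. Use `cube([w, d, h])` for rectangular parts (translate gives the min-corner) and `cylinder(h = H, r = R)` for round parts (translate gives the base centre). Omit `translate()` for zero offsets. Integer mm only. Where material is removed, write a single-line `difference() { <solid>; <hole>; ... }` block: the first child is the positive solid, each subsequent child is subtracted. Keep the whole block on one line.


difference() { translate([285, 440, 0]) cylinder(h = 1671, r = 141); translate([285, 440, 0]) cylinder(h = 1671, r = 126); }


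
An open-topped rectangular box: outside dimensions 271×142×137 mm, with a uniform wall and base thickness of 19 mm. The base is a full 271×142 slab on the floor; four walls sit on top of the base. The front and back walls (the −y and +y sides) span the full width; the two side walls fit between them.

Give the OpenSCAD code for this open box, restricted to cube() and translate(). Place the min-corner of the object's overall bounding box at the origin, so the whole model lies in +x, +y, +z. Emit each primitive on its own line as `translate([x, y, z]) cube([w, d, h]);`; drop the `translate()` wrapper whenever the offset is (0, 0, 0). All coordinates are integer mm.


cube([271, 142, 19]);
translate([0, 0, 19]) cube([271, 19, 118]);
translate([0, 123, 19]) cube([271, 19, 118]);
translate([0, 19, 19]) cube([19, 104, 118]);
translate([252, 19, 19]) cube([19, 104, 118]);


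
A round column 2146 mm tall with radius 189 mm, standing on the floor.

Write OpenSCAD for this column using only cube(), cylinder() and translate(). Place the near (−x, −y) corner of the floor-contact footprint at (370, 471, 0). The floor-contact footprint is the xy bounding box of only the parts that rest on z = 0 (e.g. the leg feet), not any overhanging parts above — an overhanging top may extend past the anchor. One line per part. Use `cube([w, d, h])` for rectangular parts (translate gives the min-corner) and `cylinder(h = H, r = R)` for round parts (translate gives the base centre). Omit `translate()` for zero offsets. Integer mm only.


translate([559, 660, 0]) cylinder(h = 2146, r = 189);


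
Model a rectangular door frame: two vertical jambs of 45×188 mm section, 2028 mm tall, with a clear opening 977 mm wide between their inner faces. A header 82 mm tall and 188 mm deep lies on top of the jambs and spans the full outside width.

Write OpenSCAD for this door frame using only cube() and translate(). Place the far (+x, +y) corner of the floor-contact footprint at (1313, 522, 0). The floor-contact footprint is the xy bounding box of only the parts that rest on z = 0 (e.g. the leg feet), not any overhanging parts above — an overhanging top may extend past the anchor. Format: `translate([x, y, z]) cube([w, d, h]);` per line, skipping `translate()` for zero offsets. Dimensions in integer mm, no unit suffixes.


translate([246, 334, 0]) cube([45, 188, 2028]);
translate([1268, 334, 0]) cube([45, 188, 2028]);
translate([246, 334, 2028]) cube([1067, 188, 82]);


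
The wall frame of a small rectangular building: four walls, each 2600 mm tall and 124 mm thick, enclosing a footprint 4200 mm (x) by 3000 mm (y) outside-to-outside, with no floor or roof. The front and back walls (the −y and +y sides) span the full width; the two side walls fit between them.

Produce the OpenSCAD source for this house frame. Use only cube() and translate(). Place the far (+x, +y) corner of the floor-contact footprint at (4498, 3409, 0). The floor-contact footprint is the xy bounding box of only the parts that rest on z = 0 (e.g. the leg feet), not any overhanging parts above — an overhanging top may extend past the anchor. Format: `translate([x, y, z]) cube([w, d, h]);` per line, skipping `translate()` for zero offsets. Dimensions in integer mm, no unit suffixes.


translate([298, 409, 0]) cube([4200, 124, 2600]);
translate([298, 3285, 0]) cube([4200, 124, 2600]);
translate([298, 533, 0]) cube([124, 2752, 2600]);
translate([4374, 533, 0]) cube([124, 2752, 2600]);


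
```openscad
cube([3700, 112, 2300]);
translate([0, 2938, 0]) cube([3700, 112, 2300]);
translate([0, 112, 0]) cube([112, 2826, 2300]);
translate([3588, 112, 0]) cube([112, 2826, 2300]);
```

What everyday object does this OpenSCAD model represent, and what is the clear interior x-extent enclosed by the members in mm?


A house (or room) frame. The interior width is 3476 mm.

Four 2300 mm walls enclosing a rectangle with no floor or roof — a room or house frame. Outside width is 3700 mm and wall thickness is 112 mm, so the interior width is 3700 − 2 × 112 = 3476 mm.


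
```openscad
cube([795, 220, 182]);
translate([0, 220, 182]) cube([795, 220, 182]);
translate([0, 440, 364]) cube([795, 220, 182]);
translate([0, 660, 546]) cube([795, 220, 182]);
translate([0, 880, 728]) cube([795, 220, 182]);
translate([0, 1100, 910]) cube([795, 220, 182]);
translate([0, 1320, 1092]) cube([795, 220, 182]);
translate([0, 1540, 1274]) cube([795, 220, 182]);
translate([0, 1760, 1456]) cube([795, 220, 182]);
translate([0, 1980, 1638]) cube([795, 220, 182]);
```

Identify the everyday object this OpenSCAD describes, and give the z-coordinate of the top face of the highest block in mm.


A staircase. The total rise is 1820 mm.

10 identical blocks, each offset up and back from the previous — a staircase. Each step is 182 mm tall and there are 10 of them, so the total rise is 10 × 182 = 1820 mm.


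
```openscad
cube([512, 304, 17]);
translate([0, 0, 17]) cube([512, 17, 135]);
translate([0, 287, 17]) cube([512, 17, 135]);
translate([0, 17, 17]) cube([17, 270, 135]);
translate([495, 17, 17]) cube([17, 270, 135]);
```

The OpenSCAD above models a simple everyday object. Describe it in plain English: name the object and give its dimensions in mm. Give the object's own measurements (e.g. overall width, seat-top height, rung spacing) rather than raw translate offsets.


An open-topped rectangular box: outside dimensions 512×304×152 mm, with a uniform wall and base thickness of 17 mm. The base is a full 512×304 slab on the floor; four walls sit on top of the base. The front and back walls (the −y and +y sides) span the full width; the two side walls fit between them.


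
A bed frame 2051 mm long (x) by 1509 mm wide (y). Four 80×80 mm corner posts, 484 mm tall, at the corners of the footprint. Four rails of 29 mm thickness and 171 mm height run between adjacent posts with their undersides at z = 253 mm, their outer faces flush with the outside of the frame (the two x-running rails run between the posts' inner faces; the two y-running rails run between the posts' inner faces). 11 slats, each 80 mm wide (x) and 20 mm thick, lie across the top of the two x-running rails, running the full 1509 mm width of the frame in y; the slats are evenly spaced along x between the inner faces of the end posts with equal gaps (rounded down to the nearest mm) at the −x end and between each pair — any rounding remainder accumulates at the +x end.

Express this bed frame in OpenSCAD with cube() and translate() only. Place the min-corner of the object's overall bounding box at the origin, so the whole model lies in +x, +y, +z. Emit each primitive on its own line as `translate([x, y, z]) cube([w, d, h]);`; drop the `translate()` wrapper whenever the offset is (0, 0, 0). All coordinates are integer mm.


cube([80, 80, 484]);
translate([0, 1429, 0]) cube([80, 80, 484]);
translate([1971, 0, 0]) cube([80, 80, 484]);
translate([1971, 1429, 0]) cube([80, 80, 484]);
translate([80, 0, 253]) cube([1891, 29, 171]);
translate([80, 1480, 253]) cube([1891, 29, 171]);
translate([0, 80, 253]) cube([29, 1349, 171]);
translate([2022, 80, 253]) cube([29, 1349, 171]);
translate([164, 0, 424]) cube([80, 1509, 20]);
translate([328, 0, 424]) cube([80, 1509, 20]);
translate([492, 0, 424]) cube([80, 1509, 20]);
translate([656, 0, 424]) cube([80, 1509, 20]);
translate([820, 0, 424]) cube([80, 1509, 20]);
translate([984, 0, 424]) cube([80, 1509, 20]);
translate([1148, 0, 424]) cube([80, 1509, 20]);
translate([1312, 0, 424]) cube([80, 1509, 20]);
translate([1476, 0, 424]) cube([80, 1509, 20]);
translate([1640, 0, 424]) cube([80, 1509, 20]);
translate([1804, 0, 424]) cube([80, 1509, 20]);


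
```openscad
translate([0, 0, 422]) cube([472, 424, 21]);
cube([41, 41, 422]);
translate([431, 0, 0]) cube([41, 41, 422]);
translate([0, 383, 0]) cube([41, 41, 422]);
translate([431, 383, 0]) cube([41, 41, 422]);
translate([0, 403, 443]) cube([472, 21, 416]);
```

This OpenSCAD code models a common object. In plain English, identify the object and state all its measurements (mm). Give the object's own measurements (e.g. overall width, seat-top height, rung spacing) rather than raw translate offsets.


A chair. The seat is a 472×424×21 mm slab with its top at z = 443 mm, on four 41×41 mm corner legs (flush with the seat edges, standing on z = 0). A flat backrest 21 mm thick, 416 mm tall, spans the full seat width and rises from the seat top along its +y edge, rear face flush with the rear of the seat.


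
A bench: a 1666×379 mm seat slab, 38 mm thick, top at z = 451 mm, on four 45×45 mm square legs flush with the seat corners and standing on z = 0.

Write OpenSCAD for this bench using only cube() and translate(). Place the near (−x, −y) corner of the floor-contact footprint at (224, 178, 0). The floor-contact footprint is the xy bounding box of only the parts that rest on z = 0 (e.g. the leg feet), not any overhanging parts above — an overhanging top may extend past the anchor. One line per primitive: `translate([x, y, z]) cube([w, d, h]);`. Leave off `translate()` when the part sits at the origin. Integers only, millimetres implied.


// leg_h = 451 − 38 = 413
translate([224, 178, 413]) cube([1666, 379, 38]);
translate([224, 178, 0]) cube([45, 45, 413]);
translate([224, 512, 0]) cube([45, 45, 413]);
translate([1845, 178, 0]) cube([45, 45, 413]);
translate([1845, 512, 0]) cube([45, 45, 413]);


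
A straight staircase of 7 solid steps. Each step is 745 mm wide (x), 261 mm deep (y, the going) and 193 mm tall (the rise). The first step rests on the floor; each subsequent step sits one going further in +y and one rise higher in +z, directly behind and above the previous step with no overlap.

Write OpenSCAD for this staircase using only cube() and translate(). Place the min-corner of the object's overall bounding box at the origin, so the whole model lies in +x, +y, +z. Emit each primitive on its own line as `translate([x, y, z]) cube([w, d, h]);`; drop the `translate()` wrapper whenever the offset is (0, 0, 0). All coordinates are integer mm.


cube([745, 261, 193]);
translate([0, 261, 193]) cube([745, 261, 193]);
translate([0, 522, 386]) cube([745, 261, 193]);
translate([0, 783, 579]) cube([745, 261, 193]);
translate([0, 1044, 772]) cube([745, 261, 193]);
translate([0, 1305, 965]) cube([745, 261, 193]);
translate([0, 1566, 1158]) cube([745, 261, 193]);


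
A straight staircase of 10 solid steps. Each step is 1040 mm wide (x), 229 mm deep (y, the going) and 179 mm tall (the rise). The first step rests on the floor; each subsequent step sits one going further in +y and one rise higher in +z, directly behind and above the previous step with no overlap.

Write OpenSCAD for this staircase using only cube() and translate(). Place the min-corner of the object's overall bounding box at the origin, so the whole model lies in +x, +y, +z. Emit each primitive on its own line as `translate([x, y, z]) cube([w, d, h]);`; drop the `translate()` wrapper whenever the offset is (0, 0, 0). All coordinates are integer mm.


cube([1040, 229, 179]);
translate([0, 229, 179]) cube([1040, 229, 179]);
translate([0, 458, 358]) cube([1040, 229, 179]);
translate([0, 687, 537]) cube([1040, 229, 179]);
translate([0, 916, 716]) cube([1040, 229, 179]);
translate([0, 1145, 895]) cube([1040, 229, 179]);
translate([0, 1374, 1074]) cube([1040, 229, 179]);
translate([0, 1603, 1253]) cube([1040, 229, 179]);
translate([0, 1832, 1432]) cube([1040, 229, 179]);
translate([0, 2061, 1611]) cube([1040, 229, 179]);


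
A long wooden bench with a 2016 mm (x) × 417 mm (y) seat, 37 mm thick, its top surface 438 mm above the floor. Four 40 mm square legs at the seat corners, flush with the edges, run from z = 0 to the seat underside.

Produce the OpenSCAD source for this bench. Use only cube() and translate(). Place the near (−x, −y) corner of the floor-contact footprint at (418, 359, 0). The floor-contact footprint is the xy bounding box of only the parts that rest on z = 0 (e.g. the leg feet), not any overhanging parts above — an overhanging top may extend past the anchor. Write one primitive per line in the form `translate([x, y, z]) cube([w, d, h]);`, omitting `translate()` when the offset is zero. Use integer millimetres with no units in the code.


// leg_h = 438 − 37 = 401
translate([418, 359, 401]) cube([2016, 417, 37]);
translate([418, 359, 0]) cube([40, 40, 401]);
translate([418, 736, 0]) cube([40, 40, 401]);
translate([2394, 359, 0]) cube([40, 40, 401]);
translate([2394, 736, 0]) cube([40, 40, 401]);


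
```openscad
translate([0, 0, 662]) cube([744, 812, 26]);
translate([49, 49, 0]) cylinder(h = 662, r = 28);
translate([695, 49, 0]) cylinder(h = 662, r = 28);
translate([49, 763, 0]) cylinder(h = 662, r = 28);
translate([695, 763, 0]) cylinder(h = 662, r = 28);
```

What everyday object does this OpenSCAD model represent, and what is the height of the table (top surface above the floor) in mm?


A table. The table height is 688 mm.

A 744×812×26 slab sits at z = 662 on four Ø56 mm round legs — a table. The top surface is at 662 + 26 = 688 mm.


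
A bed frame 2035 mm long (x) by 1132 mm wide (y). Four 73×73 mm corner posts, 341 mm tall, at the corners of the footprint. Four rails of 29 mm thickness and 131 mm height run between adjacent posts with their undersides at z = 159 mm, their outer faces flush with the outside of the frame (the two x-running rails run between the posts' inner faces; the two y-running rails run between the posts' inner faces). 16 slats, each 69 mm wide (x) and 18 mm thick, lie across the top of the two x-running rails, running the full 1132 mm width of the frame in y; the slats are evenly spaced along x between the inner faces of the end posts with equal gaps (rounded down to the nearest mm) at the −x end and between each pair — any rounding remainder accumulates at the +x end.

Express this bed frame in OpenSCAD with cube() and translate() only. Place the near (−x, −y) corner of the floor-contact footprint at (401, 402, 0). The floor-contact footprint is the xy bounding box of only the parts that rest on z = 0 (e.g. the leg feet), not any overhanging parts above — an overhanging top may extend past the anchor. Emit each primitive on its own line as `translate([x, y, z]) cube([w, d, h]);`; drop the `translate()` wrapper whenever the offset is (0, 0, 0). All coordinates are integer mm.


translate([401, 402, 0]) cube([73, 73, 341]);
translate([401, 1461, 0]) cube([73, 73, 341]);
translate([2363, 402, 0]) cube([73, 73, 341]);
translate([2363, 1461, 0]) cube([73, 73, 341]);
translate([474, 402, 159]) cube([1889, 29, 131]);
translate([474, 1505, 159]) cube([1889, 29, 131]);
translate([401, 475, 159]) cube([29, 986, 131]);
translate([2407, 475, 159]) cube([29, 986, 131]);
translate([520, 402, 290]) cube([69, 1132, 18]);
translate([635, 402, 290]) cube([69, 1132, 18]);
translate([750, 402, 290]) cube([69, 1132, 18]);
translate([865, 402, 290]) cube([69, 1132, 18]);
translate([980, 402, 290]) cube([69, 1132, 18]);
translate([1095, 402, 290]) cube([69, 1132, 18]);
translate([1210, 402, 290]) cube([69, 1132, 18]);
translate([1325, 402, 290]) cube([69, 1132, 18]);
translate([1440, 402, 290]) cube([69, 1132, 18]);
translate([1555, 402, 290]) cube([69, 1132, 18]);
translate([1670, 402, 290]) cube([69, 1132, 18]);
translate([1785, 402, 290]) cube([69, 1132, 18]);
translate([1900, 402, 290]) cube([69, 1132, 18]);
translate([2015, 402, 290]) cube([69, 1132, 18]);
translate([2130, 402, 290]) cube([69, 1132, 18]);
translate([2245, 402, 290]) cube([69, 1132, 18]);


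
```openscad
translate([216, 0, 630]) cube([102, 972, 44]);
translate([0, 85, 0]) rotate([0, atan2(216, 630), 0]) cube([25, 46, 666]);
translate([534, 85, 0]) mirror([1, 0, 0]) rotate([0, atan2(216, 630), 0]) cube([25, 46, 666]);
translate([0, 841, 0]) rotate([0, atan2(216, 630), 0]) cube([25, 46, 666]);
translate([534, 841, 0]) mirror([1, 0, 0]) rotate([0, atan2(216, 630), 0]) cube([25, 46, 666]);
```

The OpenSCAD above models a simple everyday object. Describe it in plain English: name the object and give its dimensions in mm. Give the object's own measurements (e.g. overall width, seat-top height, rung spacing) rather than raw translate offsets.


A sawhorse. A 102×972×44 mm beam (x, y, z) sits on two A-frame leg pairs. Each pair is two raked legs of 25×46 mm section (46 mm along y) splaying symmetrically in x. Each leg rises 630 mm vertically over 216 mm of horizontal reach and is 666 mm long along its own axis. Every leg's outer bottom edge rests on the floor and its outer top edge meets a bottom edge of the beam — the left legs (tilting toward +x) meet the beam's −x bottom edge, the right legs (their mirror images, tilting toward −x) meet its +x bottom edge — so the leg tops tuck under the beam, the beam's underside is 630 mm above the floor, and the feet are 534 mm apart outside-to-outside with the beam centred between them. The two leg pairs are set in 85 mm from either end of the beam.


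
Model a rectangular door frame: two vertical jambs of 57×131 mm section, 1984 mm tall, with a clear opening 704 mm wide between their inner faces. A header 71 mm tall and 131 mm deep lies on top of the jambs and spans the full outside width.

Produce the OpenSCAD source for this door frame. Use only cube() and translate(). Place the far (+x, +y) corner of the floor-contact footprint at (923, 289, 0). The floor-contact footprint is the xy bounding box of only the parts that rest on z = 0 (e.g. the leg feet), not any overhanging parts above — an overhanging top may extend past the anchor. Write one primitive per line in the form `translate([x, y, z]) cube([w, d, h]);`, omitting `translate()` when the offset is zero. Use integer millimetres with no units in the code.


translate([105, 158, 0]) cube([57, 131, 1984]);
translate([866, 158, 0]) cube([57, 131, 1984]);
translate([105, 158, 1984]) cube([818, 131, 71]);


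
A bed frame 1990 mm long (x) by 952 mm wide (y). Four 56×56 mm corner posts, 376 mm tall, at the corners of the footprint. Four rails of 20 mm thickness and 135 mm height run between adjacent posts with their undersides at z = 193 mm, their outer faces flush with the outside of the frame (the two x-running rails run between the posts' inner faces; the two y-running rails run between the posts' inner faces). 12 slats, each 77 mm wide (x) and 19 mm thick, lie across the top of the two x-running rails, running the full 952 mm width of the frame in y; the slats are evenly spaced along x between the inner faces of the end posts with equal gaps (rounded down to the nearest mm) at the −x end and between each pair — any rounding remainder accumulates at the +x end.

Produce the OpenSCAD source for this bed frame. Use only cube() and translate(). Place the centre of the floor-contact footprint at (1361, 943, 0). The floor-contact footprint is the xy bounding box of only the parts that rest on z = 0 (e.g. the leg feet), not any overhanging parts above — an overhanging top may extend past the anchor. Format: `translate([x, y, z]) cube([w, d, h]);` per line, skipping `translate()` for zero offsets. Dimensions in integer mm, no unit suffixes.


translate([366, 467, 0]) cube([56, 56, 376]);
translate([366, 1363, 0]) cube([56, 56, 376]);
translate([2300, 467, 0]) cube([56, 56, 376]);
translate([2300, 1363, 0]) cube([56, 56, 376]);
translate([422, 467, 193]) cube([1878, 20, 135]);
translate([422, 1399, 193]) cube([1878, 20, 135]);
translate([366, 523, 193]) cube([20, 840, 135]);
translate([2336, 523, 193]) cube([20, 840, 135]);
translate([495, 467, 328]) cube([77, 952, 19]);
translate([645, 467, 328]) cube([77, 952, 19]);
translate([795, 467, 328]) cube([77, 952, 19]);
translate([945, 467, 328]) cube([77, 952, 19]);
translate([1095, 467, 328]) cube([77, 952, 19]);
translate([1245, 467, 328]) cube([77, 952, 19]);
translate([1395, 467, 328]) cube([77, 952, 19]);
translate([1545, 467, 328]) cube([77, 952, 19]);
translate([1695, 467, 328]) cube([77, 952, 19]);
translate([1845, 467, 328]) cube([77, 952, 19]);
translate([1995, 467, 328]) cube([77, 952, 19]);
translate([2145, 467, 328]) cube([77, 952, 19]);
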